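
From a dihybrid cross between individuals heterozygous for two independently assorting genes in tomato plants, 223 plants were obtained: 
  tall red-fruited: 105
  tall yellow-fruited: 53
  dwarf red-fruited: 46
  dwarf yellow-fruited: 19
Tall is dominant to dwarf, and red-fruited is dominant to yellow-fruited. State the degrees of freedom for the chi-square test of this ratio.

3

A dihybrid F₂ with independent assortment and complete dominance at both loci gives a 9:3:3:1 phenotypic ratio.
A goodness-of-fit test with 4 phenotype classes has df = 4 − 1 = 3.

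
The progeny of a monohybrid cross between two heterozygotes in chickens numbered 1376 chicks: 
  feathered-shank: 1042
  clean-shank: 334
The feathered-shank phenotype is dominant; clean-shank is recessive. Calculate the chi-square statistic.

0.388

For a monohybrid cross between heterozygotes with complete dominance, the expected phenotypic ratio is 3:1.
Under the 3:1 hypothesis (Σ ratio = 4, N = 1376):
  feathered-shank: 1376 × 3/4 = 1032
  clean-shank: 1376 × 1/4 = 344
χ² = Σ (O − E)² / E
  feathered-shank: (1042 − 1032)² / 1032 = 0.0969
  clean-shank: (334 − 344)² / 344 = 0.2907
χ² = 0.0969 + 0.2907 = 0.3876 ≈ 0.388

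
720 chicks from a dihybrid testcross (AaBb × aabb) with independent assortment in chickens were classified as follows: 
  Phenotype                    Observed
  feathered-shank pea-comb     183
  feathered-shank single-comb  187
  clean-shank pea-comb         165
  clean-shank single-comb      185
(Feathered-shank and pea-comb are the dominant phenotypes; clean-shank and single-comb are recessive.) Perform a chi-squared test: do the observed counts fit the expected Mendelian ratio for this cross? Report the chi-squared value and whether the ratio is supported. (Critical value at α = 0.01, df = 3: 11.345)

1.711; consistent

A dihybrid testcross with independent assortment gives a 1:1:1:1 ratio.
Under the 1:1:1:1 hypothesis (Σ ratio = 4, N = 720):
  feathered-shank pea-comb: 720 × 1/4 = 180
  feathered-shank single-comb: 720 × 1/4 = 180
  clean-shank pea-comb: 720 × 1/4 = 180
  clean-shank single-comb: 720 × 1/4 = 180
χ² = Σ (O − E)² / E
  feathered-shank pea-comb: (183 − 180)² / 180 = 0.0500
  feathered-shank single-comb: (187 − 180)² / 180 = 0.2722
  clean-shank pea-comb: (165 − 180)² / 180 = 1.2500
  clean-shank single-comb: (185 − 180)² / 180 = 0.1389
χ² = 0.0500 + 0.2722 + 1.2500 + 0.1389 = 1.7111 ≈ 1.711
Degrees of freedom = 4 − 1 = 3; critical value at α = 0.01 is 11.345.
Since 1.711 < 11.345, we fail to reject the null hypothesis — the data are consistent with the 1:1:1:1 ratio.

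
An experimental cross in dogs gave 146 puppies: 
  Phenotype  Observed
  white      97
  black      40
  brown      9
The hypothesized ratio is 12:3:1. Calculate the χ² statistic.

7.251

Total ratio parts = 16. Expected numbers out of 146:
  white: 146 × 12/16 = 109.5
  black: 146 × 3/16 = 27.375
  brown: 146 × 1/16 = 9.125
χ² = Σ (O − E)² / E
  white: (97 − 109.5)² / 109.5 = 1.4269
  black: (40 − 27.375)² / 27.375 = 5.8225
  brown: (9 − 9.125)² / 9.125 = 0.0017
χ² = 1.4269 + 5.8225 + 0.0017 = 7.2511 ≈ 7.251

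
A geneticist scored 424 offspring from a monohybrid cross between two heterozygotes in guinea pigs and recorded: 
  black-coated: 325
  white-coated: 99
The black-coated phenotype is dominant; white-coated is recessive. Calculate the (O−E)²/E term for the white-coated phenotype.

For a monohybrid cross between heterozygotes with complete dominance, the expected phenotypic ratio is 3:1.
Expected counts for N = 424 under a 3:1 ratio (total parts = 4):
  black-coated: 424 × 3/4 = 318
  white-coated: 424 × 1/4 = 106
Contribution of white-coated: (99 − 106)² / 106 = 0.4623

0.462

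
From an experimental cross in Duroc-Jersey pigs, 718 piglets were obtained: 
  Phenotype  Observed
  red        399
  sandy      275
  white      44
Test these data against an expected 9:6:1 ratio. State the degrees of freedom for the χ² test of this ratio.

2

A goodness-of-fit test with 3 phenotype classes has df = 3 − 1 = 2.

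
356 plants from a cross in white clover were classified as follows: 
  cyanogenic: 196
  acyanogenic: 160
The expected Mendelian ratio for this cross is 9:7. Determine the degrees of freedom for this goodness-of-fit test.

A goodness-of-fit test with 2 phenotype classes has df = 2 − 1 = 1.

1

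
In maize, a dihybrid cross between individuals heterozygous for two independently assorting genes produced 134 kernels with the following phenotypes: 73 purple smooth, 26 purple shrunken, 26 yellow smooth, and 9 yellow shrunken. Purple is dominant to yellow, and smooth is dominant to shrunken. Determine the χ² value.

A dihybrid F₂ with independent assortment and complete dominance at both loci gives a 9:3:3:1 phenotypic ratio.
Expected counts for N = 134 under a 9:3:3:1 ratio (total parts = 16):
  purple smooth: 134 × 9/16 = 75.375
  purple shrunken: 134 × 3/16 = 25.125
  yellow smooth: 134 × 3/16 = 25.125
  yellow shrunken: 134 × 1/16 = 8.375
χ² = Σ (O − E)² / E
  purple smooth: (73 − 75.375)² / 75.375 = 0.0748
  purple shrunken: (26 − 25.125)² / 25.125 = 0.0305
  yellow smooth: (26 − 25.125)² / 25.125 = 0.0305
  yellow shrunken: (9 − 8.375)² / 8.375 = 0.0466
χ² = 0.0748 + 0.0305 + 0.0305 + 0.0466 = 0.1824 ≈ 0.182

0.182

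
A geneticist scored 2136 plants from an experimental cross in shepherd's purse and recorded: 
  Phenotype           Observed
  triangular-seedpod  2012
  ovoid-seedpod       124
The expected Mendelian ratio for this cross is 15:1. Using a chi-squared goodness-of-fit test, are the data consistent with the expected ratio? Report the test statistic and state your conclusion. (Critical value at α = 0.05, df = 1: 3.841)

Total ratio parts = 16. Expected numbers out of 2136:
  triangular-seedpod: 2136 × 15/16 = 2002.5
  ovoid-seedpod: 2136 × 1/16 = 133.5
χ² = Σ (O − E)² / E
  triangular-seedpod: (2012 − 2002.5)² / 2002.5 = 0.0451
  ovoid-seedpod: (124 − 133.5)² / 133.5 = 0.6760
χ² = 0.0451 + 0.6760 = 0.7211 ≈ 0.721
Degrees of freedom = 2 − 1 = 1; critical value at α = 0.05 is 3.841.
Since 0.721 < 3.841, we fail to reject the null hypothesis — the data are consistent with the 15:1 ratio.

0.721; consistent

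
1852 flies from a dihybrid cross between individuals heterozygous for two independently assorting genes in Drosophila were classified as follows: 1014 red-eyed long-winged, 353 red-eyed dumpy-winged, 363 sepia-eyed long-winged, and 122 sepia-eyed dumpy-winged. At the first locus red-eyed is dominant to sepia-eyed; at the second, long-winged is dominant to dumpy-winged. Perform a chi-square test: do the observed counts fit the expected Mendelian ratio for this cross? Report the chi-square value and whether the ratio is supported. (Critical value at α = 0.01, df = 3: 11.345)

1.886; consistent

A dihybrid F₂ with independent assortment and complete dominance at both loci gives a 9:3:3:1 phenotypic ratio.
Under the 9:3:3:1 hypothesis (Σ ratio = 16, N = 1852):
  red-eyed long-winged: 1852 × 9/16 = 1041.75
  red-eyed dumpy-winged: 1852 × 3/16 = 347.25
  sepia-eyed long-winged: 1852 × 3/16 = 347.25
  sepia-eyed dumpy-winged: 1852 × 1/16 = 115.75
χ² = Σ (O − E)² / E
  red-eyed long-winged: (1014 − 1041.75)² / 1041.75 = 0.7392
  red-eyed dumpy-winged: (353 − 347.25)² / 347.25 = 0.0952
  sepia-eyed long-winged: (363 − 347.25)² / 347.25 = 0.7144
  sepia-eyed dumpy-winged: (122 − 115.75)² / 115.75 = 0.3375
χ² = 0.7392 + 0.0952 + 0.7144 + 0.3375 = 1.8863 ≈ 1.886
Degrees of freedom = 4 − 1 = 3; critical value at α = 0.01 is 11.345.
Since 1.886 < 11.345, we fail to reject the null hypothesis — the data are consistent with the 9:3:3:1 ratio.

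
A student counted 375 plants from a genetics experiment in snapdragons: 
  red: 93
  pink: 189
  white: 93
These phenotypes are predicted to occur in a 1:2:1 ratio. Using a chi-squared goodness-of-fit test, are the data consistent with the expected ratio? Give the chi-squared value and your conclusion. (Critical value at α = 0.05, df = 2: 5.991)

0.024; consistent

The 1:2:1 ratio has 4 parts, so with N = 375 the expected counts are:
  red: 375 × 1/4 = 93.75
  pink: 375 × 2/4 = 187.5
  white: 375 × 1/4 = 93.75
χ² = Σ (O − E)² / E
  red: (93 − 93.75)² / 93.75 = 0.0060
  pink: (189 − 187.5)² / 187.5 = 0.0120
  white: (93 − 93.75)² / 93.75 = 0.0060
χ² = 0.0060 + 0.0120 + 0.0060 = 0.024
Degrees of freedom = 3 − 1 = 2; critical value at α = 0.05 is 5.991.
Since 0.024 < 5.991, we fail to reject the null hypothesis — the data are consistent with the 1:2:1 ratio.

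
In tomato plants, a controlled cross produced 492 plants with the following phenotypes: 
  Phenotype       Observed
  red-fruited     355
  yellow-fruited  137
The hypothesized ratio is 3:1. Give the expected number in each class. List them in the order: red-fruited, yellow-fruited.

Total ratio parts = 4. Expected numbers out of 492:
  red-fruited: 492 × 3/4 = 369
  yellow-fruited: 492 × 1/4 = 123

369, 123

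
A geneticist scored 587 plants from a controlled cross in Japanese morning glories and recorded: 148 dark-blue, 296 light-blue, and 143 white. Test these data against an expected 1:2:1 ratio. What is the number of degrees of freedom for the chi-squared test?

2

A goodness-of-fit test with 3 phenotype classes has df = 3 − 1 = 2.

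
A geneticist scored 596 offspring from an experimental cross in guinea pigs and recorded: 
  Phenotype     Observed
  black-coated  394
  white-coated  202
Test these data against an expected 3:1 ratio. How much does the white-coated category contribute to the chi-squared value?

18.852

Under the 3:1 hypothesis (Σ ratio = 4, N = 596):
  black-coated: 596 × 3/4 = 447
  white-coated: 596 × 1/4 = 149
Contribution of white-coated: (202 − 149)² / 149 = 18.8523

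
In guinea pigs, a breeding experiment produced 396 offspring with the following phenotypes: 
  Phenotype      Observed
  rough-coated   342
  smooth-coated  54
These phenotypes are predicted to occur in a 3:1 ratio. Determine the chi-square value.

27.273

Expected counts for N = 396 under a 3:1 ratio (total parts = 4):
  rough-coated: 396 × 3/4 = 297
  smooth-coated: 396 × 1/4 = 99
χ² = Σ (O − E)² / E
  rough-coated: (342 − 297)² / 297 = 6.8182
  smooth-coated: (54 − 99)² / 99 = 20.4545
χ² = 6.8182 + 20.4545 = 27.2727 ≈ 27.273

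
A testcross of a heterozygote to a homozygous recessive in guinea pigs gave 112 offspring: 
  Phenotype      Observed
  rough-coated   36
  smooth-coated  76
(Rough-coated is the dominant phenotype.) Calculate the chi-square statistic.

14.286

A testcross of a heterozygote (Aa × aa) gives a 1:1 phenotypic ratio.
Under the 1:1 hypothesis (Σ ratio = 2, N = 112):
  rough-coated: 112 × 1/2 = 56
  smooth-coated: 112 × 1/2 = 56
χ² = Σ (O − E)² / E
  rough-coated: (36 − 56)² / 56 = 7.1429
  smooth-coated: (76 − 56)² / 56 = 7.1429
χ² = 7.1429 + 7.1429 = 14.2858 ≈ 14.286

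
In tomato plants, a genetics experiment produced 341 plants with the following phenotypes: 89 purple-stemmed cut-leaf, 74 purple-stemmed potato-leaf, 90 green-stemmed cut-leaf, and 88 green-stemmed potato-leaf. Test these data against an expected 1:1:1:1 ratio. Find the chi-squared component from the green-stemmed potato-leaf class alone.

0.089

Under the 1:1:1:1 hypothesis (Σ ratio = 4, N = 341):
  purple-stemmed cut-leaf: 341 × 1/4 = 85.25
  purple-stemmed potato-leaf: 341 × 1/4 = 85.25
  green-stemmed cut-leaf: 341 × 1/4 = 85.25
  green-stemmed potato-leaf: 341 × 1/4 = 85.25
Contribution of green-stemmed potato-leaf: (88 − 85.25)² / 85.25 = 0.0887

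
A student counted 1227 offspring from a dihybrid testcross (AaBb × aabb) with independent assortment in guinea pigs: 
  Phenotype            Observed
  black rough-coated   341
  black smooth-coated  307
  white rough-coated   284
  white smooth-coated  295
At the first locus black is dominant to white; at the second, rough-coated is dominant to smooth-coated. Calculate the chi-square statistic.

A dihybrid testcross with independent assortment gives a 1:1:1:1 ratio.
Total ratio parts = 4. Expected numbers out of 1227:
  black rough-coated: 1227 × 1/4 = 306.75
  black smooth-coated: 1227 × 1/4 = 306.75
  white rough-coated: 1227 × 1/4 = 306.75
  white smooth-coated: 1227 × 1/4 = 306.75
χ² = Σ (O − E)² / E
  black rough-coated: (341 − 306.75)² / 306.75 = 3.8242
  black smooth-coated: (307 − 306.75)² / 306.75 = 0.0002
  white rough-coated: (284 − 306.75)² / 306.75 = 1.6872
  white smooth-coated: (295 − 306.75)² / 306.75 = 0.4501
χ² = 3.8242 + 0.0002 + 1.6872 + 0.4501 = 5.9617 ≈ 5.962

5.962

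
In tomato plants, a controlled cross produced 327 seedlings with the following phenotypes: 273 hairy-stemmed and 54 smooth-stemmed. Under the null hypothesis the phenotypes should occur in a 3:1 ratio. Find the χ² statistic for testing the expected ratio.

12.560

Total ratio parts = 4. Expected numbers out of 327:
  hairy-stemmed: 327 × 3/4 = 245.25
  smooth-stemmed: 327 × 1/4 = 81.75
χ² = Σ (O − E)² / E
  hairy-stemmed: (273 − 245.25)² / 245.25 = 3.1399
  smooth-stemmed: (54 − 81.75)² / 81.75 = 9.4197
χ² = 3.1399 + 9.4197 = 12.5596 ≈ 12.560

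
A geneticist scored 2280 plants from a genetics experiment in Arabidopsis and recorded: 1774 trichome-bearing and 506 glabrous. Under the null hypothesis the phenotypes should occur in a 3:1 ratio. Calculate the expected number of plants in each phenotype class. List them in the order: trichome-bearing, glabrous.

1710, 570

Total ratio parts = 4. Expected numbers out of 2280:
  trichome-bearing: 2280 × 3/4 = 1710
  glabrous: 2280 × 1/4 = 570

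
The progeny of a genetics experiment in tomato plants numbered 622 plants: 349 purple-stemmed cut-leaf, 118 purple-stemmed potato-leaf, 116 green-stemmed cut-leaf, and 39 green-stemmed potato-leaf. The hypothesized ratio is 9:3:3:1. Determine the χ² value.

Under the 9:3:3:1 hypothesis (Σ ratio = 16, N = 622):
  purple-stemmed cut-leaf: 622 × 9/16 = 349.875
  purple-stemmed potato-leaf: 622 × 3/16 = 116.625
  green-stemmed cut-leaf: 622 × 3/16 = 116.625
  green-stemmed potato-leaf: 622 × 1/16 = 38.875
χ² = Σ (O − E)² / E
  purple-stemmed cut-leaf: (349 − 349.875)² / 349.875 = 0.0022
  purple-stemmed potato-leaf: (118 − 116.625)² / 116.625 = 0.0162
  green-stemmed cut-leaf: (116 − 116.625)² / 116.625 = 0.0033
  green-stemmed potato-leaf: (39 − 38.875)² / 38.875 = 0.0004
χ² = 0.0022 + 0.0162 + 0.0033 + 0.0004 = 0.0221 ≈ 0.022

0.022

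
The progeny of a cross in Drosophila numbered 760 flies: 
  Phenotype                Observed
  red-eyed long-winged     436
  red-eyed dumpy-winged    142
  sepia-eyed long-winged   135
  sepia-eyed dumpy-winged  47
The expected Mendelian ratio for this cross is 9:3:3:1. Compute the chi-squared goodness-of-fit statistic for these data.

0.571

Expected counts for N = 760 under a 9:3:3:1 ratio (total parts = 16):
  red-eyed long-winged: 760 × 9/16 = 427.5
  red-eyed dumpy-winged: 760 × 3/16 = 142.5
  sepia-eyed long-winged: 760 × 3/16 = 142.5
  sepia-eyed dumpy-winged: 760 × 1/16 = 47.5
χ² = Σ (O − E)² / E
  red-eyed long-winged: (436 − 427.5)² / 427.5 = 0.1690
  red-eyed dumpy-winged: (142 − 142.5)² / 142.5 = 0.0018
  sepia-eyed long-winged: (135 − 142.5)² / 142.5 = 0.3947
  sepia-eyed dumpy-winged: (47 − 47.5)² / 47.5 = 0.0053
χ² = 0.1690 + 0.0018 + 0.3947 + 0.0053 = 0.5708 ≈ 0.571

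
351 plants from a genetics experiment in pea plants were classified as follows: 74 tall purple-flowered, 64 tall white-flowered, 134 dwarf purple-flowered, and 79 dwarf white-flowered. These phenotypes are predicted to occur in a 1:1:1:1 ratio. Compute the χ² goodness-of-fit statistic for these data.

Under the 1:1:1:1 hypothesis (Σ ratio = 4, N = 351):
  tall purple-flowered: 351 × 1/4 = 87.75
  tall white-flowered: 351 × 1/4 = 87.75
  dwarf purple-flowered: 351 × 1/4 = 87.75
  dwarf white-flowered: 351 × 1/4 = 87.75
χ² = Σ (O − E)² / E
  tall purple-flowered: (74 − 87.75)² / 87.75 = 2.1546
  tall white-flowered: (64 − 87.75)² / 87.75 = 6.4281
  dwarf purple-flowered: (134 − 87.75)² / 87.75 = 24.3768
  dwarf white-flowered: (79 − 87.75)² / 87.75 = 0.8725
χ² = 2.1546 + 6.4281 + 24.3768 + 0.8725 = 33.832

33.832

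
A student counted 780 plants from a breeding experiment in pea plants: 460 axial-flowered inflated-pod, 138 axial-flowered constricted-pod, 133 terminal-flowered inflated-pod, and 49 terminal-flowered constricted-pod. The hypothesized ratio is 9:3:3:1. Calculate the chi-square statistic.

2.696

The 9:3:3:1 ratio has 16 parts, so with N = 780 the expected counts are:
  axial-flowered inflated-pod: 780 × 9/16 = 438.75
  axial-flowered constricted-pod: 780 × 3/16 = 146.25
  terminal-flowered inflated-pod: 780 × 3/16 = 146.25
  terminal-flowered constricted-pod: 780 × 1/16 = 48.75
χ² = Σ (O − E)² / E
  axial-flowered inflated-pod: (460 − 438.75)² / 438.75 = 1.0292
  axial-flowered constricted-pod: (138 − 146.25)² / 146.25 = 0.4654
  terminal-flowered inflated-pod: (133 − 146.25)² / 146.25 = 1.2004
  terminal-flowered constricted-pod: (49 − 48.75)² / 48.75 = 0.0013
χ² = 1.0292 + 0.4654 + 1.2004 + 0.0013 = 2.6963 ≈ 2.696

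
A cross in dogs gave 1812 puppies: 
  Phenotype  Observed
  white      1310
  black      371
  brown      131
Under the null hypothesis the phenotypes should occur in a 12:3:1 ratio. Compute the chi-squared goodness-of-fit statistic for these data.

7.423

Total ratio parts = 16. Expected numbers out of 1812:
  white: 1812 × 12/16 = 1359
  black: 1812 × 3/16 = 339.75
  brown: 1812 × 1/16 = 113.25
χ² = Σ (O − E)² / E
  white: (1310 − 1359)² / 1359 = 1.7667
  black: (371 − 339.75)² / 339.75 = 2.8744
  brown: (131 − 113.25)² / 113.25 = 2.7820
χ² = 1.7667 + 2.8744 + 2.7820 = 7.4231 ≈ 7.423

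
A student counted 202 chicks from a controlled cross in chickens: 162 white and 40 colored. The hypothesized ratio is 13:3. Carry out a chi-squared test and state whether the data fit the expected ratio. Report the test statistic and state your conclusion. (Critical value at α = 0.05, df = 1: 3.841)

The 13:3 ratio has 16 parts, so with N = 202 the expected counts are:
  white: 202 × 13/16 = 164.125
  colored: 202 × 3/16 = 37.875
χ² = Σ (O − E)² / E
  white: (162 − 164.125)² / 164.125 = 0.0275
  colored: (40 − 37.875)² / 37.875 = 0.1192
χ² = 0.0275 + 0.1192 = 0.1467 ≈ 0.147
Degrees of freedom = 2 − 1 = 1; critical value at α = 0.05 is 3.841.
Since 0.147 < 3.841, we fail to reject the null hypothesis — the data are consistent with the 13:3 ratio.

0.147; consistent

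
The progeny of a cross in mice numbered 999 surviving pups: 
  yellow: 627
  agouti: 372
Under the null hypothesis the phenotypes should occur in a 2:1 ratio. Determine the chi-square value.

Total ratio parts = 3. Expected numbers out of 999:
  yellow: 999 × 2/3 = 666
  agouti: 999 × 1/3 = 333
χ² = Σ (O − E)² / E
  yellow: (627 − 666)² / 666 = 2.2838
  agouti: (372 − 333)² / 333 = 4.5676
χ² = 2.2838 + 4.5676 = 6.8514 ≈ 6.851

6.851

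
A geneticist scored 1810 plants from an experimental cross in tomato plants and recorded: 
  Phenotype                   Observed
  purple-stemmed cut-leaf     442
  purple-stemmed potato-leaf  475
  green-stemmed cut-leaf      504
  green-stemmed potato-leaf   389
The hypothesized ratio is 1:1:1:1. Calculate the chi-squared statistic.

16.135

The 1:1:1:1 ratio has 4 parts, so with N = 1810 the expected counts are:
  purple-stemmed cut-leaf: 1810 × 1/4 = 452.5
  purple-stemmed potato-leaf: 1810 × 1/4 = 452.5
  green-stemmed cut-leaf: 1810 × 1/4 = 452.5
  green-stemmed potato-leaf: 1810 × 1/4 = 452.5
χ² = Σ (O − E)² / E
  purple-stemmed cut-leaf: (442 − 452.5)² / 452.5 = 0.2436
  purple-stemmed potato-leaf: (475 − 452.5)² / 452.5 = 1.1188
  green-stemmed cut-leaf: (504 − 452.5)² / 452.5 = 5.8613
  green-stemmed potato-leaf: (389 − 452.5)² / 452.5 = 8.9110
χ² = 0.2436 + 1.1188 + 5.8613 + 8.9110 = 16.1347 ≈ 16.135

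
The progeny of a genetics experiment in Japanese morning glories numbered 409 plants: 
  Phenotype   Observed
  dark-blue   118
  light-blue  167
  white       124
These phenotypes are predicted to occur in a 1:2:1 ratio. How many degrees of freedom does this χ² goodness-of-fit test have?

A goodness-of-fit test with 3 phenotype classes has df = 3 − 1 = 2.

2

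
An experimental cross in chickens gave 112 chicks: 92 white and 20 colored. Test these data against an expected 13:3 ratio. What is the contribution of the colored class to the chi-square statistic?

Under the 13:3 hypothesis (Σ ratio = 16, N = 112):
  white: 112 × 13/16 = 91
  colored: 112 × 3/16 = 21
Contribution of colored: (20 − 21)² / 21 = 0.0476

0.048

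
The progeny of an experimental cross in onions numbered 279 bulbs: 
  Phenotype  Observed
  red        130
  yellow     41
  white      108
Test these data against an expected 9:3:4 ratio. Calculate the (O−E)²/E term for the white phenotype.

20.976

Under the 9:3:4 hypothesis (Σ ratio = 16, N = 279):
  red: 279 × 9/16 = 156.9375
  yellow: 279 × 3/16 = 52.3125
  white: 279 × 4/16 = 69.75
Contribution of white: (108 − 69.75)² / 69.75 = 20.9758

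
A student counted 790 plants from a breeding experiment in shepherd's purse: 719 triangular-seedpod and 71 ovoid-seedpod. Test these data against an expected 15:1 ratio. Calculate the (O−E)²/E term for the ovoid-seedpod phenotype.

The 15:1 ratio has 16 parts, so with N = 790 the expected counts are:
  triangular-seedpod: 790 × 15/16 = 740.625
  ovoid-seedpod: 790 × 1/16 = 49.375
Contribution of ovoid-seedpod: (71 − 49.375)² / 49.375 = 9.4712

9.471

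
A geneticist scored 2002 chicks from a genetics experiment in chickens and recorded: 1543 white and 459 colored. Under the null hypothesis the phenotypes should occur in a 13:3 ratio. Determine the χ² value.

22.929

Total ratio parts = 16. Expected numbers out of 2002:
  white: 2002 × 13/16 = 1626.625
  colored: 2002 × 3/16 = 375.375
χ² = Σ (O − E)² / E
  white: (1543 − 1626.625)² / 1626.625 = 4.2992
  colored: (459 − 375.375)² / 375.375 = 18.6297
χ² = 4.2992 + 18.6297 = 22.9289 ≈ 22.929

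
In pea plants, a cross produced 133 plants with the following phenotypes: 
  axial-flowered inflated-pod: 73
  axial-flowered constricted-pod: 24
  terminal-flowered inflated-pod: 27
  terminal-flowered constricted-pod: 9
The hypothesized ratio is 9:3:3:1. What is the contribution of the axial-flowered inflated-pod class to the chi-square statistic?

0.044

Expected counts for N = 133 under a 9:3:3:1 ratio (total parts = 16):
  axial-flowered inflated-pod: 133 × 9/16 = 74.8125
  axial-flowered constricted-pod: 133 × 3/16 = 24.9375
  terminal-flowered inflated-pod: 133 × 3/16 = 24.9375
  terminal-flowered constricted-pod: 133 × 1/16 = 8.3125
Contribution of axial-flowered inflated-pod: (73 − 74.8125)² / 74.8125 = 0.0439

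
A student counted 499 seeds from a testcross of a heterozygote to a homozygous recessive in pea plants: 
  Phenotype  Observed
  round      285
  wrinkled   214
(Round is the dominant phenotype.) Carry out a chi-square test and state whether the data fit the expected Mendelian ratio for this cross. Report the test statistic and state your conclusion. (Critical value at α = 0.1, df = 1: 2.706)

10.102; not consistent

A testcross of a heterozygote (Aa × aa) gives a 1:1 phenotypic ratio.
Under the 1:1 hypothesis (Σ ratio = 2, N = 499):
  round: 499 × 1/2 = 249.5
  wrinkled: 499 × 1/2 = 249.5
χ² = Σ (O − E)² / E
  round: (285 − 249.5)² / 249.5 = 5.0511
  wrinkled: (214 − 249.5)² / 249.5 = 5.0511
χ² = 5.0511 + 5.0511 = 10.1022 ≈ 10.102
Degrees of freedom = 2 − 1 = 1; critical value at α = 0.1 is 2.706.
Since 10.102 > 2.706, we reject the null hypothesis — the data do not fit the 1:1 ratio.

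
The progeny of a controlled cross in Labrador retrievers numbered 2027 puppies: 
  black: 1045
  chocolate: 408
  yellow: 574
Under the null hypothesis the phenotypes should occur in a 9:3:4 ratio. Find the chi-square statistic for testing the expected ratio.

Expected counts for N = 2027 under a 9:3:4 ratio (total parts = 16):
  black: 2027 × 9/16 = 1140.1875
  chocolate: 2027 × 3/16 = 380.0625
  yellow: 2027 × 4/16 = 506.75
χ² = Σ (O − E)² / E
  black: (1045 − 1140.1875)² / 1140.1875 = 7.9466
  chocolate: (408 − 380.0625)² / 380.0625 = 2.0536
  yellow: (574 − 506.75)² / 506.75 = 8.9246
χ² = 7.9466 + 2.0536 + 8.9246 = 18.9248 ≈ 18.925

18.925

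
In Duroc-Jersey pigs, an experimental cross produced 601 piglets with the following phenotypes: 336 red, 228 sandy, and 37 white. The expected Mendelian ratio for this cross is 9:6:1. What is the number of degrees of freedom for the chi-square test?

2

A goodness-of-fit test with 3 phenotype classes has df = 3 − 1 = 2.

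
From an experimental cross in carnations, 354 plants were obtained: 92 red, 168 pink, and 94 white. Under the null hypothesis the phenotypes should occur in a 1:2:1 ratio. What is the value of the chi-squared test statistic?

0.938

The 1:2:1 ratio has 4 parts, so with N = 354 the expected counts are:
  red: 354 × 1/4 = 88.5
  pink: 354 × 2/4 = 177
  white: 354 × 1/4 = 88.5
χ² = Σ (O − E)² / E
  red: (92 − 88.5)² / 88.5 = 0.1384
  pink: (168 − 177)² / 177 = 0.4576
  white: (94 − 88.5)² / 88.5 = 0.3418
χ² = 0.1384 + 0.4576 + 0.3418 = 0.9378 ≈ 0.938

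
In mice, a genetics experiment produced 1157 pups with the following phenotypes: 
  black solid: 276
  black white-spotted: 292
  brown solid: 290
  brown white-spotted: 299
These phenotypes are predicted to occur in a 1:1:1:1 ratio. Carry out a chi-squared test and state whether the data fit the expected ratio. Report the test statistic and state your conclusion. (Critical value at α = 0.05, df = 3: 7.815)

0.964; consistent

Total ratio parts = 4. Expected numbers out of 1157:
  black solid: 1157 × 1/4 = 289.25
  black white-spotted: 1157 × 1/4 = 289.25
  brown solid: 1157 × 1/4 = 289.25
  brown white-spotted: 1157 × 1/4 = 289.25
χ² = Σ (O − E)² / E
  black solid: (276 − 289.25)² / 289.25 = 0.6070
  black white-spotted: (292 − 289.25)² / 289.25 = 0.0261
  brown solid: (290 − 289.25)² / 289.25 = 0.0019
  brown white-spotted: (299 − 289.25)² / 289.25 = 0.3287
χ² = 0.6070 + 0.0261 + 0.0019 + 0.3287 = 0.9637 ≈ 0.964
Degrees of freedom = 4 − 1 = 3; critical value at α = 0.05 is 7.815.
Since 0.964 < 7.815, we fail to reject the null hypothesis — the data are consistent with the 1:1:1:1 ratio.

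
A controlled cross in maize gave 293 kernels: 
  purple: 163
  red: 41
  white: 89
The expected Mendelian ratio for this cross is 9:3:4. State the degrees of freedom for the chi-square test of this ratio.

2

A goodness-of-fit test with 3 phenotype classes has df = 3 − 1 = 2.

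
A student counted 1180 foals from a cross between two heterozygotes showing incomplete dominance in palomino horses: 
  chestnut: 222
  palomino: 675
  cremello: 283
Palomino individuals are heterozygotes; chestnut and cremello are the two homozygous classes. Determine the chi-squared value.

With incomplete dominance, a heterozygote × heterozygote cross gives a 1:2:1 phenotypic ratio.
The 1:2:1 ratio has 4 parts, so with N = 1180 the expected counts are:
  chestnut: 1180 × 1/4 = 295
  palomino: 1180 × 2/4 = 590
  cremello: 1180 × 1/4 = 295
χ² = Σ (O − E)² / E
  chestnut: (222 − 295)² / 295 = 18.0644
  palomino: (675 − 590)² / 590 = 12.2458
  cremello: (283 − 295)² / 295 = 0.4881
χ² = 18.0644 + 12.2458 + 0.4881 = 30.7983 ≈ 30.798

30.798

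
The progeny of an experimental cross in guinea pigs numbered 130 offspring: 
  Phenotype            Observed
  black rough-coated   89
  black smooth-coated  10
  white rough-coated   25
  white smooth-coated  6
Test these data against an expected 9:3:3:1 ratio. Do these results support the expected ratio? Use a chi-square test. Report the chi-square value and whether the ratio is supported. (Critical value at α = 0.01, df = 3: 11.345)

12.496; not consistent

The 9:3:3:1 ratio has 16 parts, so with N = 130 the expected counts are:
  black rough-coated: 130 × 9/16 = 73.125
  black smooth-coated: 130 × 3/16 = 24.375
  white rough-coated: 130 × 3/16 = 24.375
  white smooth-coated: 130 × 1/16 = 8.125
χ² = Σ (O − E)² / E
  black rough-coated: (89 − 73.125)² / 73.125 = 3.4464
  black smooth-coated: (10 − 24.375)² / 24.375 = 8.4776
  white rough-coated: (25 − 24.375)² / 24.375 = 0.0160
  white smooth-coated: (6 − 8.125)² / 8.125 = 0.5558
χ² = 3.4464 + 8.4776 + 0.0160 + 0.5558 = 12.4958 ≈ 12.496
Degrees of freedom = 4 − 1 = 3; critical value at α = 0.01 is 11.345.
Since 12.496 > 11.345, we reject the null hypothesis — the data do not fit the 9:3:3:1 ratio.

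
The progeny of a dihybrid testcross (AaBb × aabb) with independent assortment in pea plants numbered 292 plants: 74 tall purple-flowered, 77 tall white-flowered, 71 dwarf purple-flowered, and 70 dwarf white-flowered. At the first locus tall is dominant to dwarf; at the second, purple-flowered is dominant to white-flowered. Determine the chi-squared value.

A dihybrid testcross with independent assortment gives a 1:1:1:1 ratio.
Total ratio parts = 4. Expected numbers out of 292:
  tall purple-flowered: 292 × 1/4 = 73
  tall white-flowered: 292 × 1/4 = 73
  dwarf purple-flowered: 292 × 1/4 = 73
  dwarf white-flowered: 292 × 1/4 = 73
χ² = Σ (O − E)² / E
  tall purple-flowered: (74 − 73)² / 73 = 0.0137
  tall white-flowered: (77 − 73)² / 73 = 0.2192
  dwarf purple-flowered: (71 − 73)² / 73 = 0.0548
  dwarf white-flowered: (70 − 73)² / 73 = 0.1233
χ² = 0.0137 + 0.2192 + 0.0548 + 0.1233 = 0.411

0.411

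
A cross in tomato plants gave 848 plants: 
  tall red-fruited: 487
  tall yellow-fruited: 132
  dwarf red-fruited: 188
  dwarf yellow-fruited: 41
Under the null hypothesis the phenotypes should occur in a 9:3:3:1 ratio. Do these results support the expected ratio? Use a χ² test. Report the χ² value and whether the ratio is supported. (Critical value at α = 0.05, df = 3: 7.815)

12.801; not consistent

Total ratio parts = 16. Expected numbers out of 848:
  tall red-fruited: 848 × 9/16 = 477
  tall yellow-fruited: 848 × 3/16 = 159
  dwarf red-fruited: 848 × 3/16 = 159
  dwarf yellow-fruited: 848 × 1/16 = 53
χ² = Σ (O − E)² / E
  tall red-fruited: (487 − 477)² / 477 = 0.2096
  tall yellow-fruited: (132 − 159)² / 159 = 4.5849
  dwarf red-fruited: (188 − 159)² / 159 = 5.2893
  dwarf yellow-fruited: (41 − 53)² / 53 = 2.7170
χ² = 0.2096 + 4.5849 + 5.2893 + 2.7170 = 12.8008 ≈ 12.801
Degrees of freedom = 4 − 1 = 3; critical value at α = 0.05 is 7.815.
Since 12.801 > 7.815, we reject the null hypothesis — the data do not fit the 9:3:3:1 ratio.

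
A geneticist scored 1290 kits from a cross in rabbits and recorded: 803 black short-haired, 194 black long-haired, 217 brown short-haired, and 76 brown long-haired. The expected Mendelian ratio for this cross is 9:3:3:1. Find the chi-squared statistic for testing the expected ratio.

20.550

The 9:3:3:1 ratio has 16 parts, so with N = 1290 the expected counts are:
  black short-haired: 1290 × 9/16 = 725.625
  black long-haired: 1290 × 3/16 = 241.875
  brown short-haired: 1290 × 3/16 = 241.875
  brown long-haired: 1290 × 1/16 = 80.625
χ² = Σ (O − E)² / E
  black short-haired: (803 − 725.625)² / 725.625 = 8.2507
  black long-haired: (194 − 241.875)² / 241.875 = 9.4760
  brown short-haired: (217 − 241.875)² / 241.875 = 2.5582
  brown long-haired: (76 − 80.625)² / 80.625 = 0.2653
χ² = 8.2507 + 9.4760 + 2.5582 + 0.2653 = 20.5502 ≈ 20.550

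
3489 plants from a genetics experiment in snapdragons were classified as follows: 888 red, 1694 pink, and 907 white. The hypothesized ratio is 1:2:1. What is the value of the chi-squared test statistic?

Under the 1:2:1 hypothesis (Σ ratio = 4, N = 3489):
  red: 3489 × 1/4 = 872.25
  pink: 3489 × 2/4 = 1744.5
  white: 3489 × 1/4 = 872.25
χ² = Σ (O − E)² / E
  red: (888 − 872.25)² / 872.25 = 0.2844
  pink: (1694 − 1744.5)² / 1744.5 = 1.4619
  white: (907 − 872.25)² / 872.25 = 1.3844
χ² = 0.2844 + 1.4619 + 1.3844 = 3.1307 ≈ 3.131

3.131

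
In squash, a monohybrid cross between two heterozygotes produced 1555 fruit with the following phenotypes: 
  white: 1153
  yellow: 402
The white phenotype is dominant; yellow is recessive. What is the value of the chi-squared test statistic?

0.602

For a monohybrid cross between heterozygotes with complete dominance, the expected phenotypic ratio is 3:1.
Expected counts for N = 1555 under a 3:1 ratio (total parts = 4):
  white: 1555 × 3/4 = 1166.25
  yellow: 1555 × 1/4 = 388.75
χ² = Σ (O − E)² / E
  white: (1153 − 1166.25)² / 1166.25 = 0.1505
  yellow: (402 − 388.75)² / 388.75 = 0.4516
χ² = 0.1505 + 0.4516 = 0.6021 ≈ 0.602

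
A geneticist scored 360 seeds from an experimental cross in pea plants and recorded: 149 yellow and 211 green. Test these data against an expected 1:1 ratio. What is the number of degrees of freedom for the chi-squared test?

A goodness-of-fit test with 2 phenotype classes has df = 2 − 1 = 1.

1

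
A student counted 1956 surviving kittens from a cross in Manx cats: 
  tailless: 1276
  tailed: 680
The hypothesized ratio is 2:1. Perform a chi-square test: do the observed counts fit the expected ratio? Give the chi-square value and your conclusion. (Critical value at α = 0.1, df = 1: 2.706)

1.804; consistent

Expected counts for N = 1956 under a 2:1 ratio (total parts = 3):
  tailless: 1956 × 2/3 = 1304
  tailed: 1956 × 1/3 = 652
χ² = Σ (O − E)² / E
  tailless: (1276 − 1304)² / 1304 = 0.6012
  tailed: (680 − 652)² / 652 = 1.2025
χ² = 0.6012 + 1.2025 = 1.8037 ≈ 1.804
Degrees of freedom = 2 − 1 = 1; critical value at α = 0.1 is 2.706.
Since 1.804 < 2.706, we fail to reject the null hypothesis — the data are consistent with the 2:1 ratio.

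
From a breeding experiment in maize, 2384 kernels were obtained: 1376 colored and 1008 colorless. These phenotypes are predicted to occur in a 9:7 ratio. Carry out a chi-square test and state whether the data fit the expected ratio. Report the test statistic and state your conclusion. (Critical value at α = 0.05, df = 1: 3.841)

2.088; consistent

Total ratio parts = 16. Expected numbers out of 2384:
  colored: 2384 × 9/16 = 1341
  colorless: 2384 × 7/16 = 1043
χ² = Σ (O − E)² / E
  colored: (1376 − 1341)² / 1341 = 0.9135
  colorless: (1008 − 1043)² / 1043 = 1.1745
χ² = 0.9135 + 1.1745 = 2.088
Degrees of freedom = 2 − 1 = 1; critical value at α = 0.05 is 3.841.
Since 2.088 < 3.841, we fail to reject the null hypothesis — the data are consistent with the 9:7 ratio.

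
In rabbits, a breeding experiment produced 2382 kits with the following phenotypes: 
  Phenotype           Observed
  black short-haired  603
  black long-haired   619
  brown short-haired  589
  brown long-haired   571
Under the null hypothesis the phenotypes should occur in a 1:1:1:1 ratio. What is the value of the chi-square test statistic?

2.101

Under the 1:1:1:1 hypothesis (Σ ratio = 4, N = 2382):
  black short-haired: 2382 × 1/4 = 595.5
  black long-haired: 2382 × 1/4 = 595.5
  brown short-haired: 2382 × 1/4 = 595.5
  brown long-haired: 2382 × 1/4 = 595.5
χ² = Σ (O − E)² / E
  black short-haired: (603 − 595.5)² / 595.5 = 0.0945
  black long-haired: (619 − 595.5)² / 595.5 = 0.9274
  brown short-haired: (589 − 595.5)² / 595.5 = 0.0709
  brown long-haired: (571 − 595.5)² / 595.5 = 1.0080
χ² = 0.0945 + 0.9274 + 0.0709 + 1.0080 = 2.1008 ≈ 2.101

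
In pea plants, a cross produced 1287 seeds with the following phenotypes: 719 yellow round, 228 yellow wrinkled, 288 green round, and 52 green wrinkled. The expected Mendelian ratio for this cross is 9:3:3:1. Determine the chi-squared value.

19.855

Total ratio parts = 16. Expected numbers out of 1287:
  yellow round: 1287 × 9/16 = 723.9375
  yellow wrinkled: 1287 × 3/16 = 241.3125
  green round: 1287 × 3/16 = 241.3125
  green wrinkled: 1287 × 1/16 = 80.4375
χ² = Σ (O − E)² / E
  yellow round: (719 − 723.9375)² / 723.9375 = 0.0337
  yellow wrinkled: (228 − 241.3125)² / 241.3125 = 0.7344
  green round: (288 − 241.3125)² / 241.3125 = 9.0328
  green wrinkled: (52 − 80.4375)² / 80.4375 = 10.0537
χ² = 0.0337 + 0.7344 + 9.0328 + 10.0537 = 19.8546 ≈ 19.855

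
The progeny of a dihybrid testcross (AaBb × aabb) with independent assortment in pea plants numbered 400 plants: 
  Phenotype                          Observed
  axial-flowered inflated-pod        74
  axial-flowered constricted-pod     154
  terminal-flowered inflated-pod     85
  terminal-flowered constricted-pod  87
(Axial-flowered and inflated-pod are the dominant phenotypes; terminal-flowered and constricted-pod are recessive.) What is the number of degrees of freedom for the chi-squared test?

3

A dihybrid testcross with independent assortment gives a 1:1:1:1 ratio.
A goodness-of-fit test with 4 phenotype classes has df = 4 − 1 = 3.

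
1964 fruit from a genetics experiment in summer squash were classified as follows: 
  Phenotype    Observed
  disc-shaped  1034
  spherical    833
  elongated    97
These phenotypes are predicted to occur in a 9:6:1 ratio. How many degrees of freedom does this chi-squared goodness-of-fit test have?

2

A goodness-of-fit test with 3 phenotype classes has df = 3 − 1 = 2.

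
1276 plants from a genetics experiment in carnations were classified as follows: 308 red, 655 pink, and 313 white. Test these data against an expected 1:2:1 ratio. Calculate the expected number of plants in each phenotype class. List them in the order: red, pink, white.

The 1:2:1 ratio has 4 parts, so with N = 1276 the expected counts are:
  red: 1276 × 1/4 = 319
  pink: 1276 × 2/4 = 638
  white: 1276 × 1/4 = 319

319, 638, 319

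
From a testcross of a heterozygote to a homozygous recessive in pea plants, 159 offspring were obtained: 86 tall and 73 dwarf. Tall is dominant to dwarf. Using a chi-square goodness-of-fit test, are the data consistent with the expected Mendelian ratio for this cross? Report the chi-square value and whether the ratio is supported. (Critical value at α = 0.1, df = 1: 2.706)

A testcross of a heterozygote (Aa × aa) gives a 1:1 phenotypic ratio.
Expected counts for N = 159 under a 1:1 ratio (total parts = 2):
  tall: 159 × 1/2 = 79.5
  dwarf: 159 × 1/2 = 79.5
χ² = Σ (O − E)² / E
  tall: (86 − 79.5)² / 79.5 = 0.5314
  dwarf: (73 − 79.5)² / 79.5 = 0.5314
χ² = 0.5314 + 0.5314 = 1.0628 ≈ 1.063
Degrees of freedom = 2 − 1 = 1; critical value at α = 0.1 is 2.706.
Since 1.063 < 2.706, we fail to reject the null hypothesis — the data are consistent with the 1:1 ratio.

1.063; consistent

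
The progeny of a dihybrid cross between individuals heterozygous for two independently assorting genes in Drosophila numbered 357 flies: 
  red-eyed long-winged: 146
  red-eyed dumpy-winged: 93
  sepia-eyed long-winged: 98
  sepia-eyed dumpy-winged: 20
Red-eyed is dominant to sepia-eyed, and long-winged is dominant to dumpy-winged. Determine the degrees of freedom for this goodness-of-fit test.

A dihybrid F₂ with independent assortment and complete dominance at both loci gives a 9:3:3:1 phenotypic ratio.
A goodness-of-fit test with 4 phenotype classes has df = 4 − 1 = 3.

3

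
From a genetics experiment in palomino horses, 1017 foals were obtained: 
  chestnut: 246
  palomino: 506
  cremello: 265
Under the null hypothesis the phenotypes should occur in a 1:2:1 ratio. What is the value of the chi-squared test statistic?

Total ratio parts = 4. Expected numbers out of 1017:
  chestnut: 1017 × 1/4 = 254.25
  palomino: 1017 × 2/4 = 508.5
  cremello: 1017 × 1/4 = 254.25
χ² = Σ (O − E)² / E
  chestnut: (246 − 254.25)² / 254.25 = 0.2677
  palomino: (506 − 508.5)² / 508.5 = 0.0123
  cremello: (265 − 254.25)² / 254.25 = 0.4545
χ² = 0.2677 + 0.0123 + 0.4545 = 0.7345 ≈ 0.735

0.735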